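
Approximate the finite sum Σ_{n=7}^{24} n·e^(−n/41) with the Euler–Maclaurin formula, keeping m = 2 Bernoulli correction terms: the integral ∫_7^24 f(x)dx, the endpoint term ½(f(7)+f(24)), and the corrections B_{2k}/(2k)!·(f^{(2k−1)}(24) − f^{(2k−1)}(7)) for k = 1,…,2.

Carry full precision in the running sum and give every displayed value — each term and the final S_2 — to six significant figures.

S_2 ≈ 184.568

∫_7^24 x·e^(−x/41) dx evaluates to 174.974.
½[f(7) + f(24)] = ½[5.90133 + 13.3656] = 9.63349.
Running total after boundary: 184.607.
Correction k=1: B_{2}/2! · (f^{(1)}(24) − f^{(1)}(7)) = 1/12 · (0.230911 − 0.699113) = -0.0390168.
Partial sum through k=1: 184.568.
Correction k=2: B_{4}/4! · (f^{(3)}(24) − f^{(3)}(7)) = −1/720 · (0.000799949 − 0.00141892) = 8.59685e-07.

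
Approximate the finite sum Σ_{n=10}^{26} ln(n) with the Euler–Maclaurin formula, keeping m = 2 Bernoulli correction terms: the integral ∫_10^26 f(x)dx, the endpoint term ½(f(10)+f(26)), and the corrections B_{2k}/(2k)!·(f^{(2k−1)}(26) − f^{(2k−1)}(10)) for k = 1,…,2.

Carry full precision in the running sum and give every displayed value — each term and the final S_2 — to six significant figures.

∫_10^26 ln(x) dx evaluates to 45.6847.
Endpoint term: (f(10) + f(26))/2 = (2.30259 + 3.25810)/2 = 2.78034.
Running total after boundary: 48.4650.
k=1: B_{2}/(2)! × [f^{(1)}(26) − f^{(1)}(10)] = 1/12 × (0.0384615 − 0.100000) = -0.00512821.
After k=1: 48.4599.
k=2: B_{4}/(4)! × [f^{(3)}(26) − f^{(3)}(10)] = −1/720 × (0.000113792 − 0.00200000) = 2.61973e-06.

S_2 ≈ 48.4599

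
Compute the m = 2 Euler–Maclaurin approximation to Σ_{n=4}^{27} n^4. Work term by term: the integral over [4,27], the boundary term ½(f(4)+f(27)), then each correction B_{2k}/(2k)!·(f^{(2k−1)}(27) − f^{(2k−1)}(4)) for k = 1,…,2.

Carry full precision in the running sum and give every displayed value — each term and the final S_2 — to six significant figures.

∫_4^27 x^4 dx evaluates to 2.86958e+06.
Endpoint term: (f(4) + f(27))/2 = (256.000 + 531441)/2 = 265848.
So far: 3.13543e+06.
Correction k=1: B_{2}/2! · (f^{(1)}(27) − f^{(1)}(4)) = 1/12 · (78732.0 − 256.000) = 6539.67.
Running total after k=1: 3.14196e+06.
Correction k=2: B_{4}/4! · (f^{(3)}(27) − f^{(3)}(4)) = −1/720 · (648.000 − 96.0000) = -0.766667.

S_2 ≈ 3.14196e+06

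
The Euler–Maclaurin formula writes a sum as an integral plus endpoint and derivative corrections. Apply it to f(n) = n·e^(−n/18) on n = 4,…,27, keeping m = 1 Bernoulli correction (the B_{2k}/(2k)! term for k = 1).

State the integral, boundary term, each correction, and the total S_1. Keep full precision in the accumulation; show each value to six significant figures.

Integral: ∫_4^27 x·e^(−x/18) dx = 136.357.
Boundary: ½(f(4) + f(27)) = ½(3.20295 + 6.02451) = 4.61373.
Running total after boundary: 140.970.
k=1: B_{2}/(2)! × [f^{(1)}(27) − f^{(1)}(4)] = 1/12 × (-0.111565 − 0.622796) = -0.0611967.

S_1 ≈ 140.909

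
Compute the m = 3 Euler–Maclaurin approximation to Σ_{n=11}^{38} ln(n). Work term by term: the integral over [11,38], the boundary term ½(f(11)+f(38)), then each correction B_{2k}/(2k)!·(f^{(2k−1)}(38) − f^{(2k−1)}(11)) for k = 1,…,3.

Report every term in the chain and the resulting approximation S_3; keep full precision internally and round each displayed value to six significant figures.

Integral: ∫_11^38 ln(x) dx = 84.8514.
Endpoint term: (f(11) + f(38))/2 = (2.39790 + 3.63759)/2 = 3.01774.
So far: 87.8692.
Order-1 term: 1/12 · (0.0263158 − 0.0909091) = -0.00538278.
Partial sum through k=1: 87.8638.
Order-2 term: −1/720 · (3.64485e-05 − 0.00150263) = 2.03636e-06.
Partial sum through k=2: 87.8638.
Order-3 term: 1/30240 · (3.02896e-07 − 0.000149021) = -4.91793e-09.

S_3 ≈ 87.8638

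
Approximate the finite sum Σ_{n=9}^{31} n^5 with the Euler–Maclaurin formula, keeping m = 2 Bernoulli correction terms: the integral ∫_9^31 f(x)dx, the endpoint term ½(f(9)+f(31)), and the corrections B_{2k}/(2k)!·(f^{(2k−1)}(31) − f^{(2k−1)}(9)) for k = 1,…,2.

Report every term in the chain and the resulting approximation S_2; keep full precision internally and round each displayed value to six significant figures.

The integral term ∫_9^31 x^5 dx = 1.47829e+08.
Endpoint term: (f(9) + f(31))/2 = (59049.0 + 2.86292e+07)/2 = 1.43441e+07.
Integral + boundary = 1.62173e+08.
Correction k=1: B_{2}/2! · (f^{(1)}(31) − f^{(1)}(9)) = 1/12 · (4.61760e+06 − 32805.0) = 382067.
After k=1: 1.62555e+08.
Correction k=2: B_{4}/4! · (f^{(3)}(31) − f^{(3)}(9)) = −1/720 · (57660.0 − 4860.00) = -73.3333.

S_2 ≈ 1.62555e+08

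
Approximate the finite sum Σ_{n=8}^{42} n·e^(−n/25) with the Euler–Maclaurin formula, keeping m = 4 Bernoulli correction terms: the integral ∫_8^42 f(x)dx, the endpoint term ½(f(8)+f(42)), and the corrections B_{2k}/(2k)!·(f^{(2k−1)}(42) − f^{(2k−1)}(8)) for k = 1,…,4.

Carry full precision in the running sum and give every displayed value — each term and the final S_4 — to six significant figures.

S_4 ≈ 293.663

∫_8^42 x·e^(−x/25) dx evaluates to 286.897.
Boundary: ½(f(8) + f(42)) = ½(5.80919 + 7.82771) = 6.81845.
Running total after boundary: 293.715.
k=1: B_{2}/(2)! × [f^{(1)}(42) − f^{(1)}(8)] = 1/12 × (-0.126734 − 0.493781) = -0.0517096.
Running total after k=1: 293.663.
k=2: B_{4}/(4)! × [f^{(3)}(42) − f^{(3)}(8)] = −1/720 × (0.000393622 − 0.00311373) = 3.77792e-06.
Running total after k=2: 293.663.
k=3: B_{6}/(6)! × [f^{(5)}(42) − f^{(5)}(8)] = 1/30240 × (1.58403e-06 − 8.69985e-06) = -2.35311e-10.
Running total after k=3: 293.663.
k=4: B_{8}/(8)! × [f^{(7)}(42) − f^{(7)}(8)] = −1/1209600 × (4.06122e-09 − 1.98684e-08) = 1.30681e-14.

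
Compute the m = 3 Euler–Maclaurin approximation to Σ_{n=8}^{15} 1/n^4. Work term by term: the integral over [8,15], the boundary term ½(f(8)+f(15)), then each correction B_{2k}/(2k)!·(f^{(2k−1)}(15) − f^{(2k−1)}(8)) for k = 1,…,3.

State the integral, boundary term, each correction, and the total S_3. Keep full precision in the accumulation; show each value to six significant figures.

∫_8^15 1/x^4 dx evaluates to 0.000552276.
½[f(8) + f(15)] = ½[0.000244141 + 1.97531e-05] = 0.000131947.
So far: 0.000684223.
k=1: B_{2}/(2)! × [f^{(1)}(15) − f^{(1)}(8)] = 1/12 × (-5.26749e-06 − (-0.000122070)) = 9.73357e-06.
Partial sum through k=1: 0.000693957.
k=2: B_{4}/(4)! × [f^{(3)}(15) − f^{(3)}(8)] = −1/720 × (-7.02332e-07 − (-5.72205e-05)) = -7.84974e-08.
Partial sum through k=2: 0.000693878.
k=3: B_{6}/(6)! × [f^{(5)}(15) − f^{(5)}(8)] = 1/30240 × (-1.74803e-07 − (-5.00679e-05)) = 1.64990e-09.

S_3 ≈ 0.000693880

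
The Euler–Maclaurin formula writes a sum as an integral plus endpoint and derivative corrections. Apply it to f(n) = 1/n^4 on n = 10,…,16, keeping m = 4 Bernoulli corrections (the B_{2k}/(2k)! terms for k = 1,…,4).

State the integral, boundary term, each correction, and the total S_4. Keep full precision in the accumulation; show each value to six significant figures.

S_4 ≈ 0.000312582

Integral: ∫_10^16 1/x^4 dx = 0.000251953.
Endpoint term: (f(10) + f(16))/2 = (0.000100000 + 1.52588e-05)/2 = 5.76294e-05.
So far: 0.000309583.
Correction k=1: B_{2}/2! · (f^{(1)}(16) − f^{(1)}(10)) = 1/12 · (-3.81470e-06 − (-4.00000e-05)) = 3.01544e-06.
After k=1: 0.000312598.
Correction k=2: B_{4}/4! · (f^{(3)}(16) − f^{(3)}(10)) = −1/720 · (-4.47035e-07 − (-1.20000e-05)) = -1.60458e-08.
After k=2: 0.000312582.
Correction k=3: B_{6}/6! · (f^{(5)}(16) − f^{(5)}(10)) = 1/30240 · (-9.77889e-08 − (-6.72000e-06)) = 2.18988e-10.
After k=3: 0.000312582.
Correction k=4: B_{8}/8! · (f^{(7)}(16) − f^{(7)}(10)) = −1/1209600 · (-3.43789e-08 − (-6.04800e-06)) = -4.97158e-12.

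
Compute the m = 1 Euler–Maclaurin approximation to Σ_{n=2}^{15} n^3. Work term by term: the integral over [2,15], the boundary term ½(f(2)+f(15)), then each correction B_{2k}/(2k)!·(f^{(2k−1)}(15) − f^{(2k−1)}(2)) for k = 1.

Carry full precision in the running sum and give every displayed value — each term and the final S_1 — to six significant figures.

S_1 ≈ 14399.0

The integral term ∫_2^15 x^3 dx = 12652.2.
Boundary: ½(f(2) + f(15)) = ½(8.00000 + 3375.00) = 1691.50.
So far: 14343.8.
Order-1 term: 1/12 · (675.000 − 12.0000) = 55.2500.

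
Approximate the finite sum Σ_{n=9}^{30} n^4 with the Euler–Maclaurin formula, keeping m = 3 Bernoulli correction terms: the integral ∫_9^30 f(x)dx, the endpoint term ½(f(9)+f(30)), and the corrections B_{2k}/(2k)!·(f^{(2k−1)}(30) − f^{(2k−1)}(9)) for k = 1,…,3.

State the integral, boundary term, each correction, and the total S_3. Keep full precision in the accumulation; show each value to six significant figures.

S_3 ≈ 5.26523e+06

The integral term ∫_9^30 x^4 dx = 4.84819e+06.
½[f(9) + f(30)] = ½[6561.00 + 810000] = 408280.
Running total after boundary: 5.25647e+06.
k=1: B_{2}/(2)! × [f^{(1)}(30) − f^{(1)}(9)] = 1/12 × (108000 − 2916.00) = 8757.00.
Running total after k=1: 5.26523e+06.
k=2: B_{4}/(4)! × [f^{(3)}(30) − f^{(3)}(9)] = −1/720 × (720.000 − 216.000) = -0.700000.
Running total after k=2: 5.26523e+06.
k=3: B_{6}/(6)! × [f^{(5)}(30) − f^{(5)}(9)] = 1/30240 × (0.00000 − 0.00000) = 0.00000.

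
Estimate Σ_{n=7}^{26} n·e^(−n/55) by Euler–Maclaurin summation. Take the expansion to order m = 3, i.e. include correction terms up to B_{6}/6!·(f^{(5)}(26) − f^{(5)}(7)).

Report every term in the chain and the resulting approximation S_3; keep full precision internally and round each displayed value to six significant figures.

S_3 ≈ 236.829

∫_7^26 x·e^(−x/55) dx evaluates to 225.681.
½[f(7) + f(26)] = ½[6.16345 + 16.2058] = 11.1846.
Running total after boundary: 236.866.
k=1: B_{2}/(2)! × [f^{(1)}(26) − f^{(1)}(7)] = 1/12 × (0.328649 − 0.768431) = -0.0366485.
Partial sum through k=1: 236.829.
k=2: B_{4}/(4)! × [f^{(3)}(26) − f^{(3)}(7)] = −1/720 × (0.000520744 − 0.000836171) = 4.38094e-07.
Partial sum through k=2: 236.829.
k=3: B_{6}/(6)! × [f^{(5)}(26) − f^{(5)}(7)] = 1/30240 × (3.08378e-07 − 4.68865e-07) = -5.30711e-12.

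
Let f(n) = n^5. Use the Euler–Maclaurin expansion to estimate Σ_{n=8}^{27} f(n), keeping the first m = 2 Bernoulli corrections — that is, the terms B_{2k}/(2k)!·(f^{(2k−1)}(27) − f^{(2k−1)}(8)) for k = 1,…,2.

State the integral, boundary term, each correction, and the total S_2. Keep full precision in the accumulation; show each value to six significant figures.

The integral term ∫_8^27 x^5 dx = 6.45264e+07.
½[f(8) + f(27)] = ½[32768.0 + 1.43489e+07] = 7.19084e+06.
Running total after boundary: 7.17172e+07.
Order-1 term: 1/12 · (2.65720e+06 − 20480.0) = 219727.
Running total after k=1: 7.19370e+07.
Order-2 term: −1/720 · (43740.0 − 3840.00) = -55.4167.

S_2 ≈ 7.19369e+07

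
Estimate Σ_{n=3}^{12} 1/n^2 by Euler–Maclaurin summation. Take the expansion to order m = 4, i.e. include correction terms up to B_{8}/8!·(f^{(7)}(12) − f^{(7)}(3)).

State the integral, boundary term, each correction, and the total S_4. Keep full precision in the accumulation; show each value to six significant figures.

S_4 ≈ 0.314976

The integral term ∫_3^12 1/x^2 dx = 0.250000.
Boundary: ½(f(3) + f(12)) = ½(0.111111 + 0.00694444) = 0.0590278.
So far: 0.309028.
Order-1 term: 1/12 · (-0.00115741 − (-0.0740741)) = 0.00607639.
Partial sum through k=1: 0.315104.
Order-2 term: −1/720 · (-9.64506e-05 − (-0.0987654)) = -0.000137040.
Partial sum through k=2: 0.314967.
Order-3 term: 1/30240 · (-2.00939e-05 − (-0.329218)) = 1.08862e-05.
Partial sum through k=3: 0.314978.
Order-4 term: −1/1209600 · (-7.81429e-06 − (-2.04847)) = -1.69350e-06.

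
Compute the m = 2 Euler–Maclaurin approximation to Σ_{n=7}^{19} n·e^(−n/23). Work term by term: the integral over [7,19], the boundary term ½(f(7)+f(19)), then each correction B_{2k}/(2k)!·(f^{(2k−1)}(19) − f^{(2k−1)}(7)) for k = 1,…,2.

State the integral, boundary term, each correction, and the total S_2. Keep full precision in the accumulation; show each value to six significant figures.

Integral: ∫_7^19 x·e^(−x/23) dx = 86.0718.
Boundary: ½(f(7) + f(19)) = ½(5.16323 + 8.31742) = 6.74032.
So far: 92.8122.
Order-1 term: 1/12 · (0.0761320 − 0.513116) = -0.0364153.
Running total after k=1: 92.7757.
Order-2 term: −1/720 · (0.00179896 − 0.00375865) = 2.72179e-06.

S_2 ≈ 92.7757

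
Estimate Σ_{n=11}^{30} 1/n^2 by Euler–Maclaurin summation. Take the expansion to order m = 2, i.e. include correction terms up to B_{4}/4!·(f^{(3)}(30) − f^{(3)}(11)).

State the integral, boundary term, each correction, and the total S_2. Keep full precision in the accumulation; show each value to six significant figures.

The integral term ∫_11^30 1/x^2 dx = 0.0575758.
½[f(11) + f(30)] = ½[0.00826446 + 0.00111111] = 0.00468779.
Running total after boundary: 0.0622635.
Correction k=1: B_{2}/2! · (f^{(1)}(30) − f^{(1)}(11)) = 1/12 · (-7.40741e-05 − (-0.00150263)) = 0.000119046.
Partial sum through k=1: 0.0623826.
Correction k=2: B_{4}/4! · (f^{(3)}(30) − f^{(3)}(11)) = −1/720 · (-9.87654e-07 − (-0.000149021)) = -2.05602e-07.

S_2 ≈ 0.0623824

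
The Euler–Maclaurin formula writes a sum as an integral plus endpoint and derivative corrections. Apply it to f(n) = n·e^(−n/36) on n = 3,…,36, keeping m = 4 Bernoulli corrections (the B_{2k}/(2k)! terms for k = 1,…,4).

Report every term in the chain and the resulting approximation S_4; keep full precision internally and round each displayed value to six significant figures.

∫_3^36 x·e^(−x/36) dx evaluates to 338.199.
Endpoint term: (f(3) + f(36))/2 = (2.76013 + 13.2437)/2 = 8.00190.
Integral + boundary = 346.201.
k=1: B_{2}/(2)! × [f^{(1)}(36) − f^{(1)}(3)] = 1/12 × (0.00000 − 0.843374) = -0.0702812.
Partial sum through k=1: 346.130.
k=2: B_{4}/(4)! × [f^{(3)}(36) − f^{(3)}(3)] = −1/720 × (0.000567715 − 0.00207057) = 2.08730e-06.
Partial sum through k=2: 346.130.
k=3: B_{6}/(6)! × [f^{(5)}(36) − f^{(5)}(3)] = 1/30240 × (8.76104e-07 − 2.69321e-06) = -6.00894e-11.
Partial sum through k=3: 346.130.
k=4: B_{8}/(8)! × [f^{(7)}(36) − f^{(7)}(3)] = −1/1209600 × (1.01401e-09 − 2.92342e-09) = 1.57854e-15.

S_4 ≈ 346.130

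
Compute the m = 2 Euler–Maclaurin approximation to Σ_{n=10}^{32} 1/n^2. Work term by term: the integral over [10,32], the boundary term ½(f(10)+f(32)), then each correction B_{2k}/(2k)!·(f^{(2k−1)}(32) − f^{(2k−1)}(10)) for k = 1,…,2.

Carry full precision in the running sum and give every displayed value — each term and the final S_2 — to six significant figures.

S_2 ≈ 0.0743995

Integral: ∫_10^32 1/x^2 dx = 0.0687500.
Endpoint term: (f(10) + f(32))/2 = (0.0100000 + 0.000976562)/2 = 0.00548828.
So far: 0.0742383.
k=1: B_{2}/(2)! × [f^{(1)}(32) − f^{(1)}(10)] = 1/12 × (-6.10352e-05 − (-0.00200000)) = 0.000161580.
Partial sum through k=1: 0.0743999.
k=2: B_{4}/(4)! × [f^{(3)}(32) − f^{(3)}(10)] = −1/720 × (-7.15256e-07 − (-0.000240000)) = -3.32340e-07.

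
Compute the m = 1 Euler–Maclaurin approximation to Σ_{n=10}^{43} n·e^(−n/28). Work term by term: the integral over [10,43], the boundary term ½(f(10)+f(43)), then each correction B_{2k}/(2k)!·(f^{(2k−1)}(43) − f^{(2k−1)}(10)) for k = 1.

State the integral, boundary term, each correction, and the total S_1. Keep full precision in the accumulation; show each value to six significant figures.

Integral: ∫_10^43 x·e^(−x/28) dx = 316.432.
½[f(10) + f(43)] = ½[6.99673 + 9.25798] = 8.12735.
Running total after boundary: 324.559.
Correction k=1: B_{2}/2! · (f^{(1)}(43) − f^{(1)}(10)) = 1/12 · (-0.115340 − 0.449789) = -0.0470941.

S_1 ≈ 324.512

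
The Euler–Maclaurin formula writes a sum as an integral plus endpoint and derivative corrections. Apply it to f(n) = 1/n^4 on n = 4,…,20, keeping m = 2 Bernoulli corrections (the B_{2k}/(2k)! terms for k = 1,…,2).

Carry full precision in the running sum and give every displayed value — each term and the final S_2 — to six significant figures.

S_2 ≈ 0.00743816

Integral: ∫_4^20 1/x^4 dx = 0.00516667.
Endpoint term: (f(4) + f(20))/2 = (0.00390625 + 6.25000e-06)/2 = 0.00195625.
Running total after boundary: 0.00712292.
Correction k=1: B_{2}/2! · (f^{(1)}(20) − f^{(1)}(4)) = 1/12 · (-1.25000e-06 − (-0.00390625)) = 0.000325417.
Running total after k=1: 0.00744833.
Correction k=2: B_{4}/4! · (f^{(3)}(20) − f^{(3)}(4)) = −1/720 · (-9.37500e-08 − (-0.00732422)) = -1.01724e-05.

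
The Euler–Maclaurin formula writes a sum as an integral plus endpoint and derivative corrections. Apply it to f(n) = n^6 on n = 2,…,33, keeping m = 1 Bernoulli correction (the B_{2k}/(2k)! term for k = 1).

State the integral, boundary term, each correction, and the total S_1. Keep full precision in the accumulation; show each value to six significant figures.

The integral term ∫_2^33 x^6 dx = 6.08835e+09.
Boundary: ½(f(2) + f(33)) = ½(64.0000 + 1.29147e+09) = 6.45734e+08.
Integral + boundary = 6.73408e+09.
Correction k=1: B_{2}/2! · (f^{(1)}(33) − f^{(1)}(2)) = 1/12 · (2.34812e+08 − 192.000) = 1.95677e+07.

S_1 ≈ 6.75365e+09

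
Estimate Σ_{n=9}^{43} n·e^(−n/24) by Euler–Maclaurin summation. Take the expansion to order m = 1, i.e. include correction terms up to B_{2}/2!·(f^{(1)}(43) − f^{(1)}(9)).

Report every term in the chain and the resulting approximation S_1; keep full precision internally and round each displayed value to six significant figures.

S_1 ≈ 282.938

The integral term ∫_9^43 x·e^(−x/24) dx = 276.308.
½[f(9) + f(43)] = ½[6.18560 + 7.16733] = 6.67647.
Running total after boundary: 282.985.
Order-1 term: 1/12 · (-0.131957 − 0.429556) = -0.0467927.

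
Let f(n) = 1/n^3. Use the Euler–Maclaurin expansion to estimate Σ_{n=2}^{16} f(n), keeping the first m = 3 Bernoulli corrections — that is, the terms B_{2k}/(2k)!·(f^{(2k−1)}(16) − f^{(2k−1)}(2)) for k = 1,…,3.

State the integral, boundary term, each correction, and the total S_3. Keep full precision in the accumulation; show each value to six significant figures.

S_3 ≈ 0.200314

The integral term ∫_2^16 1/x^3 dx = 0.123047.
½[f(2) + f(16)] = ½[0.125000 + 0.000244141] = 0.0626221.
So far: 0.185669.
Order-1 term: 1/12 · (-4.57764e-05 − (-0.187500)) = 0.0156212.
Running total after k=1: 0.201290.
Order-2 term: −1/720 · (-3.57628e-06 − (-0.937500)) = -0.00130208.
Running total after k=2: 0.199988.
Order-3 term: 1/30240 · (-5.86733e-07 − (-9.84375)) = 0.000325521.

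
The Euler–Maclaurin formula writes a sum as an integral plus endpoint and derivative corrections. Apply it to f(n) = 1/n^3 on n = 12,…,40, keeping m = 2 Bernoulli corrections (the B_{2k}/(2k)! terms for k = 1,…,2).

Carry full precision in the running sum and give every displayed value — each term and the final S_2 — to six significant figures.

The integral term ∫_12^40 1/x^3 dx = 0.00315972.
Endpoint term: (f(12) + f(40))/2 = (0.000578704 + 1.56250e-05)/2 = 0.000297164.
Integral + boundary = 0.00345689.
k=1: B_{2}/(2)! × [f^{(1)}(40) − f^{(1)}(12)] = 1/12 × (-1.17187e-06 − (-0.000144676)) = 1.19587e-05.
After k=1: 0.00346885.
k=2: B_{4}/(4)! × [f^{(3)}(40) − f^{(3)}(12)] = −1/720 × (-1.46484e-08 − (-2.00939e-05)) = -2.78878e-08.

S_2 ≈ 0.00346882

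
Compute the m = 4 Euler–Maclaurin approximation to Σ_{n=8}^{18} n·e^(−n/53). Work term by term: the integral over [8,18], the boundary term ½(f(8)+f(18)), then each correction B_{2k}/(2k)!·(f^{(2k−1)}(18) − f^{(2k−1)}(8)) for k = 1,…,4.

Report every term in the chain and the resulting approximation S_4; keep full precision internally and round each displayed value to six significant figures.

The integral term ∫_8^18 x·e^(−x/53) dx = 100.642.
½[f(8) + f(18)] = ½[6.87917 + 12.8167] = 9.84794.
Integral + boundary = 110.490.
Correction k=1: B_{2}/2! · (f^{(1)}(18) − f^{(1)}(8)) = 1/12 · (0.470214 − 0.730101) = -0.0216572.
After k=1: 110.469.
Correction k=2: B_{4}/4! · (f^{(3)}(18) − f^{(3)}(8)) = −1/720 · (0.000674365 − 0.000872159) = 2.74713e-07.
After k=2: 110.469.
Correction k=3: B_{6}/6! · (f^{(5)}(18) − f^{(5)}(8)) = 1/30240 · (4.20554e-07 − 5.28445e-07) = -3.56784e-12.
After k=3: 110.469.
Correction k=4: B_{8}/8! · (f^{(7)}(18) − f^{(7)}(8)) = −1/1209600 · (2.13967e-10 − 2.65718e-10) = 4.27837e-17.

S_4 ≈ 110.469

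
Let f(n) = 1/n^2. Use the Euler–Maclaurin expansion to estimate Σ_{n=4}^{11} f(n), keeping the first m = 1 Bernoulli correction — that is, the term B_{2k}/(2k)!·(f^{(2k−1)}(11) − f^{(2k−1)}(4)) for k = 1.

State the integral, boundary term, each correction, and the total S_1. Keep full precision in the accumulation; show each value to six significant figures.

∫_4^11 1/x^2 dx evaluates to 0.159091.
Endpoint term: (f(4) + f(11))/2 = (0.0625000 + 0.00826446)/2 = 0.0353822.
So far: 0.194473.
Correction k=1: B_{2}/2! · (f^{(1)}(11) − f^{(1)}(4)) = 1/12 · (-0.00150263 − (-0.0312500)) = 0.00247895.

S_1 ≈ 0.196952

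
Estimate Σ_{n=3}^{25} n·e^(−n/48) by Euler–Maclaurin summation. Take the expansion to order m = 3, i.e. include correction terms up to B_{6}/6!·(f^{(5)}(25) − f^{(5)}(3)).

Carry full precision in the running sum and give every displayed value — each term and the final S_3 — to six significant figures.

The integral term ∫_3^25 x·e^(−x/48) dx = 218.218.
½[f(3) + f(25)] = ½[2.81824 + 14.8506] = 8.83444.
So far: 227.053.
Correction k=1: B_{2}/2! · (f^{(1)}(25) − f^{(1)}(3)) = 1/12 · (0.284637 − 0.880700) = -0.0496719.
Partial sum through k=1: 227.003.
Correction k=2: B_{4}/4! · (f^{(3)}(25) − f^{(3)}(3)) = −1/720 · (0.000639187 − 0.00119771) = 7.75727e-07.
Partial sum through k=2: 227.003.
Correction k=3: B_{6}/6! · (f^{(5)}(25) − f^{(5)}(3)) = 1/30240 · (5.01230e-07 − 8.73773e-07) = -1.23195e-11.

S_3 ≈ 227.003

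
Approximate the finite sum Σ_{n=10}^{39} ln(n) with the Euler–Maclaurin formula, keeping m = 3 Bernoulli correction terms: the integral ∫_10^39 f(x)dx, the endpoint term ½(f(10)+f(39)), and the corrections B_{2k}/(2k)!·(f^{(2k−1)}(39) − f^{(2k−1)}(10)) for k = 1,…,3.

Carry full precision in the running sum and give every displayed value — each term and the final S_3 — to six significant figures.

S_3 ≈ 93.8299

∫_10^39 ln(x) dx evaluates to 90.8531.
Endpoint term: (f(10) + f(39))/2 = (2.30259 + 3.66356)/2 = 2.98307.
Running total after boundary: 93.8361.
Correction k=1: B_{2}/2! · (f^{(1)}(39) − f^{(1)}(10)) = 1/12 · (0.0256410 − 0.100000) = -0.00619658.
After k=1: 93.8299.
Correction k=2: B_{4}/4! · (f^{(3)}(39) − f^{(3)}(10)) = −1/720 · (3.37160e-05 − 0.00200000) = 2.73095e-06.
After k=2: 93.8299.
Correction k=3: B_{6}/6! · (f^{(5)}(39) − f^{(5)}(10)) = 1/30240 · (2.66004e-07 − 0.000240000) = -7.92771e-09.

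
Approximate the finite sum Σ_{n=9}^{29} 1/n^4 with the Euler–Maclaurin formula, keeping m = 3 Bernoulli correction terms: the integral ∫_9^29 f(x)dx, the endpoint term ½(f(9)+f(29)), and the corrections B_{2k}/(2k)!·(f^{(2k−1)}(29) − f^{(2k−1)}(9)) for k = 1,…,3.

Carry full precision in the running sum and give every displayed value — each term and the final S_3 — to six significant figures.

S_3 ≈ 0.000526089

∫_9^29 1/x^4 dx evaluates to 0.000443580.
Endpoint term: (f(9) + f(29))/2 = (0.000152416 + 1.41387e-06)/2 = 7.69148e-05.
So far: 0.000520495.
Correction k=1: B_{2}/2! · (f^{(1)}(29) − f^{(1)}(9)) = 1/12 · (-1.95016e-07 − (-6.77404e-05)) = 5.62878e-06.
Partial sum through k=1: 0.000526124.
Correction k=2: B_{4}/4! · (f^{(3)}(29) − f^{(3)}(9)) = −1/720 · (-6.95657e-09 − (-2.50890e-05)) = -3.48362e-08.
Partial sum through k=2: 0.000526089.
Correction k=3: B_{6}/6! · (f^{(5)}(29) − f^{(5)}(9)) = 1/30240 · (-4.63220e-10 − (-1.73455e-05)) = 5.73579e-10.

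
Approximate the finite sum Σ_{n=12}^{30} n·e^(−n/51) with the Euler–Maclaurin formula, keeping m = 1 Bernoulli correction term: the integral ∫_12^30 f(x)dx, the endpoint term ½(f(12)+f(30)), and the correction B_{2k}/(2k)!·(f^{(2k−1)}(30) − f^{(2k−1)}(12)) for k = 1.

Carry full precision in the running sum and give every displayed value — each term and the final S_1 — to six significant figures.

∫_12^30 x·e^(−x/51) dx evaluates to 245.387.
Endpoint term: (f(12) + f(30))/2 = (9.48406 + 16.6592)/2 = 13.0716.
Running total after boundary: 258.458.
Order-1 term: 1/12 · (0.228656 − 0.604376) = -0.0313101.

S_1 ≈ 258.427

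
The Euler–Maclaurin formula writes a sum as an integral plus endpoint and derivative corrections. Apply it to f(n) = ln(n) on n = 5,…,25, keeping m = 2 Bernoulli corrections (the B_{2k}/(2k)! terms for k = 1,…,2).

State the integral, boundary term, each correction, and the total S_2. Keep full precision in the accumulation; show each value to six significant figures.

The integral term ∫_5^25 ln(x) dx = 52.4247.
½[f(5) + f(25)] = ½[1.60944 + 3.21888] = 2.41416.
So far: 54.8389.
k=1: B_{2}/(2)! × [f^{(1)}(25) − f^{(1)}(5)] = 1/12 × (0.0400000 − 0.200000) = -0.0133333.
After k=1: 54.8255.
k=2: B_{4}/(4)! × [f^{(3)}(25) − f^{(3)}(5)] = −1/720 × (0.000128000 − 0.0160000) = 2.20444e-05.

S_2 ≈ 54.8256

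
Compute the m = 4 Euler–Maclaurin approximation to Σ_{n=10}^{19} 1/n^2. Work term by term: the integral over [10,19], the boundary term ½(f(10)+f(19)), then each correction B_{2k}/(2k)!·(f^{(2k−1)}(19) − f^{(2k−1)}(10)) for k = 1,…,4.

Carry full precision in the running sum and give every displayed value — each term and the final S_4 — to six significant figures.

∫_10^19 1/x^2 dx evaluates to 0.0473684.
Boundary: ½(f(10) + f(19)) = ½(0.0100000 + 0.00277008) = 0.00638504.
Integral + boundary = 0.0537535.
k=1: B_{2}/(2)! × [f^{(1)}(19) − f^{(1)}(10)] = 1/12 × (-0.000291588 − (-0.00200000)) = 0.000142368.
Partial sum through k=1: 0.0538958.
k=2: B_{4}/(4)! × [f^{(3)}(19) − f^{(3)}(10)] = −1/720 × (-9.69267e-06 − (-0.000240000)) = -3.19871e-07.
Partial sum through k=2: 0.0538955.
k=3: B_{6}/(6)! × [f^{(5)}(19) − f^{(5)}(10)] = 1/30240 × (-8.05485e-07 − (-7.20000e-05)) = 2.35432e-09.
Partial sum through k=3: 0.0538955.
k=4: B_{8}/(8)! × [f^{(7)}(19) − f^{(7)}(10)] = −1/1209600 × (-1.24951e-07 − (-4.03200e-05)) = -3.32300e-11.

S_4 ≈ 0.0538955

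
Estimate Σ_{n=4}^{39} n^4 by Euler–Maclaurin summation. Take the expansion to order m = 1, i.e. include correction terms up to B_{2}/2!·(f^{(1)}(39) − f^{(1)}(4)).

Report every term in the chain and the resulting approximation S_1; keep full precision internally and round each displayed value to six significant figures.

S_1 ≈ 1.92212e+07

Integral: ∫_4^39 x^4 dx = 1.80446e+07.
Boundary: ½(f(4) + f(39)) = ½(256.000 + 2.31344e+06) = 1.15685e+06.
So far: 1.92015e+07.
k=1: B_{2}/(2)! × [f^{(1)}(39) − f^{(1)}(4)] = 1/12 × (237276 − 256.000) = 19751.7.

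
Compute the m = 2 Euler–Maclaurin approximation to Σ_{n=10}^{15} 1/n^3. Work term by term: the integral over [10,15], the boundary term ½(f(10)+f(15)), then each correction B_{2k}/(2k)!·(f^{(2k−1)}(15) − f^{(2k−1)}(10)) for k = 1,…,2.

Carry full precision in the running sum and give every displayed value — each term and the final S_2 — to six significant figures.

The integral term ∫_10^15 1/x^3 dx = 0.00277778.
½[f(10) + f(15)] = ½[0.00100000 + 0.000296296] = 0.000648148.
Running total after boundary: 0.00342593.
Correction k=1: B_{2}/2! · (f^{(1)}(15) − f^{(1)}(10)) = 1/12 · (-5.92593e-05 − (-0.000300000)) = 2.00617e-05.
Running total after k=1: 0.00344599.
Correction k=2: B_{4}/4! · (f^{(3)}(15) − f^{(3)}(10)) = −1/720 · (-5.26749e-06 − (-6.00000e-05)) = -7.60174e-08.

S_2 ≈ 0.00344591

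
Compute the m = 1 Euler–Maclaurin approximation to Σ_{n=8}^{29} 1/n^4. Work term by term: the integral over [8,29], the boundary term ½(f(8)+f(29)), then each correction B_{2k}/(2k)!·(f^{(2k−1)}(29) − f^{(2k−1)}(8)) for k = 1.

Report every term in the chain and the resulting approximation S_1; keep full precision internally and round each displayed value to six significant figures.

The integral term ∫_8^29 1/x^4 dx = 0.000637374.
½[f(8) + f(29)] = ½[0.000244141 + 1.41387e-06] = 0.000122777.
Running total after boundary: 0.000760152.
Correction k=1: B_{2}/2! · (f^{(1)}(29) − f^{(1)}(8)) = 1/12 · (-1.95016e-07 − (-0.000122070)) = 1.01563e-05.

S_1 ≈ 0.000770308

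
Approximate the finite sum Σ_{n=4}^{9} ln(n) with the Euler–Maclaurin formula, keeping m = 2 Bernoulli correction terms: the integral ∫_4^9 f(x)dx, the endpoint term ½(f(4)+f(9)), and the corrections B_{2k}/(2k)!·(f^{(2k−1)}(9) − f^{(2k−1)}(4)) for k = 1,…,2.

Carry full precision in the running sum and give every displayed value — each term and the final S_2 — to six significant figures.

The integral term ∫_4^9 ln(x) dx = 9.22984.
Boundary: ½(f(4) + f(9)) = ½(1.38629 + 2.19722) = 1.79176.
So far: 11.0216.
k=1: B_{2}/(2)! × [f^{(1)}(9) − f^{(1)}(4)] = 1/12 × (0.111111 − 0.250000) = -0.0115741.
After k=1: 11.0100.
k=2: B_{4}/(4)! × [f^{(3)}(9) − f^{(3)}(4)] = −1/720 × (0.00274348 − 0.0312500) = 3.95924e-05.

S_2 ≈ 11.0101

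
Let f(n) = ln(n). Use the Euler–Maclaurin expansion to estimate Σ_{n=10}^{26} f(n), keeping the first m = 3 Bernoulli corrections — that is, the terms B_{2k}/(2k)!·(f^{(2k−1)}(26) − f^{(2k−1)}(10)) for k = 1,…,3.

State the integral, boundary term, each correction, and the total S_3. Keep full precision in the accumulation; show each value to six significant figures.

The integral term ∫_10^26 ln(x) dx = 45.6847.
Endpoint term: (f(10) + f(26))/2 = (2.30259 + 3.25810)/2 = 2.78034.
Running total after boundary: 48.4650.
k=1: B_{2}/(2)! × [f^{(1)}(26) − f^{(1)}(10)] = 1/12 × (0.0384615 − 0.100000) = -0.00512821.
After k=1: 48.4599.
k=2: B_{4}/(4)! × [f^{(3)}(26) − f^{(3)}(10)] = −1/720 × (0.000113792 − 0.00200000) = 2.61973e-06.
After k=2: 48.4599.
k=3: B_{6}/(6)! × [f^{(5)}(26) − f^{(5)}(10)] = 1/30240 × (2.01997e-06 − 0.000240000) = -7.86971e-09.

S_3 ≈ 48.4599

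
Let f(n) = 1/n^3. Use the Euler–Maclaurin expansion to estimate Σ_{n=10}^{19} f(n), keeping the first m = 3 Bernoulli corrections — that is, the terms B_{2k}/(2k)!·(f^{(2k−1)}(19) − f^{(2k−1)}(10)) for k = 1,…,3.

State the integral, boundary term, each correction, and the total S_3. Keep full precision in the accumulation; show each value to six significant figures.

S_3 ≈ 0.00421086

Integral: ∫_10^19 1/x^3 dx = 0.00361496.
Endpoint term: (f(10) + f(19))/2 = (0.00100000 + 0.000145794)/2 = 0.000572897.
Integral + boundary = 0.00418786.
k=1: B_{2}/(2)! × [f^{(1)}(19) − f^{(1)}(10)] = 1/12 × (-2.30201e-05 − (-0.000300000)) = 2.30817e-05.
Partial sum through k=1: 0.00421094.
k=2: B_{4}/(4)! × [f^{(3)}(19) − f^{(3)}(10)] = −1/720 × (-1.27535e-06 − (-6.00000e-05)) = -8.15620e-08.
Partial sum through k=2: 0.00421086.
k=3: B_{6}/(6)! × [f^{(5)}(19) − f^{(5)}(10)] = 1/30240 × (-1.48379e-07 − (-2.52000e-05)) = 8.28427e-10.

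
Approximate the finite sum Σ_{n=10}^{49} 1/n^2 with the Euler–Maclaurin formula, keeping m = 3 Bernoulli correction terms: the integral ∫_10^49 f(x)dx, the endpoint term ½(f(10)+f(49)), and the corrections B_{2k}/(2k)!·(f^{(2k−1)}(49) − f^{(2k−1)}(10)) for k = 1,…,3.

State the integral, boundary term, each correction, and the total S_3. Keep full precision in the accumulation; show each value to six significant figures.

∫_10^49 1/x^2 dx evaluates to 0.0795918.
Boundary: ½(f(10) + f(49)) = ½(0.0100000 + 0.000416493) = 0.00520825.
Integral + boundary = 0.0848001.
Order-1 term: 1/12 · (-1.69997e-05 − (-0.00200000)) = 0.000165250.
After k=1: 0.0849653.
Order-2 term: −1/720 · (-8.49632e-08 − (-0.000240000)) = -3.33215e-07.
After k=2: 0.0849650.
Order-3 term: 1/30240 · (-1.06160e-09 − (-7.20000e-05)) = 2.38092e-09.

S_3 ≈ 0.0849650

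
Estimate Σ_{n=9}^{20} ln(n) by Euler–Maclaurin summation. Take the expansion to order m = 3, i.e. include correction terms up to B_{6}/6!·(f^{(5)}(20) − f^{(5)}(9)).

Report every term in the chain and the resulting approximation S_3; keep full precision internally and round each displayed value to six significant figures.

The integral term ∫_9^20 ln(x) dx = 29.1396.
Endpoint term: (f(9) + f(20))/2 = (2.19722 + 2.99573)/2 = 2.59648.
Running total after boundary: 31.7361.
Correction k=1: B_{2}/2! · (f^{(1)}(20) − f^{(1)}(9)) = 1/12 · (0.0500000 − 0.111111) = -0.00509259.
After k=1: 31.7310.
Correction k=2: B_{4}/4! · (f^{(3)}(20) − f^{(3)}(9)) = −1/720 · (0.000250000 − 0.00274348) = 3.46317e-06.
After k=2: 31.7310.
Correction k=3: B_{6}/6! · (f^{(5)}(20) − f^{(5)}(9)) = 1/30240 · (7.50000e-06 − 0.000406442) = -1.31925e-08.

S_3 ≈ 31.7310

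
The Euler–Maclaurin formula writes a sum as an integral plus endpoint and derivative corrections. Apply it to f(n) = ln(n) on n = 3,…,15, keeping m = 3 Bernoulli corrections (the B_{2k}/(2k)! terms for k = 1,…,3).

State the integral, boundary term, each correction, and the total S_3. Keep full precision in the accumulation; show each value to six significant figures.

Integral: ∫_3^15 ln(x) dx = 25.3249.
Endpoint term: (f(3) + f(15))/2 = (1.09861 + 2.70805)/2 = 1.90333.
Running total after boundary: 27.2282.
k=1: B_{2}/(2)! × [f^{(1)}(15) − f^{(1)}(3)] = 1/12 × (0.0666667 − 0.333333) = -0.0222222.
After k=1: 27.2060.
k=2: B_{4}/(4)! × [f^{(3)}(15) − f^{(3)}(3)] = −1/720 × (0.000592593 − 0.0740741) = 0.000102058.
After k=2: 27.2061.
k=3: B_{6}/(6)! × [f^{(5)}(15) − f^{(5)}(3)] = 1/30240 × (3.16049e-05 − 0.0987654) = -3.26501e-06.

S_3 ≈ 27.2061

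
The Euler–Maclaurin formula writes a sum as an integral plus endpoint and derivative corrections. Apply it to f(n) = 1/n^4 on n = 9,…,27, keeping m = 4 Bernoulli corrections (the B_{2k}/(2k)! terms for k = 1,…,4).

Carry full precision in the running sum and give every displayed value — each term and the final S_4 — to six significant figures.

∫_9^27 1/x^4 dx evaluates to 0.000440312.
Boundary: ½(f(9) + f(27)) = ½(0.000152416 + 1.88168e-06) = 7.71487e-05.
So far: 0.000517461.
Order-1 term: 1/12 · (-2.78767e-07 − (-6.77404e-05)) = 5.62180e-06.
Partial sum through k=1: 0.000523083.
Order-2 term: −1/720 · (-1.14719e-08 − (-2.50890e-05)) = -3.48299e-08.
Partial sum through k=2: 0.000523048.
Order-3 term: 1/30240 · (-8.81242e-10 − (-1.73455e-05)) = 5.73565e-10.
Partial sum through k=3: 0.000523049.
Order-4 term: −1/1209600 · (-1.08795e-10 − (-1.92728e-05)) = -1.59331e-11.

S_4 ≈ 0.000523049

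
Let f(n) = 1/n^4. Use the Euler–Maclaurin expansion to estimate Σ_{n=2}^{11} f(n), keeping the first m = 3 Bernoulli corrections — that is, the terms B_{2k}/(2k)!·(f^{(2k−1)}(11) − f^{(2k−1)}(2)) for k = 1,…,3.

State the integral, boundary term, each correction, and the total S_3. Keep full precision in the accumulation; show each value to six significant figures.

S_3 ≈ 0.0822469

Integral: ∫_2^11 1/x^4 dx = 0.0414162.
Endpoint term: (f(2) + f(11))/2 = (0.0625000 + 6.83013e-05)/2 = 0.0312842.
So far: 0.0727004.
k=1: B_{2}/(2)! × [f^{(1)}(11) − f^{(1)}(2)] = 1/12 × (-2.48369e-05 − (-0.125000)) = 0.0104146.
Running total after k=1: 0.0831150.
k=2: B_{4}/(4)! × [f^{(3)}(11) − f^{(3)}(2)] = −1/720 × (-6.15790e-06 − (-0.937500)) = -0.00130207.
Running total after k=2: 0.0818129.
k=3: B_{6}/(6)! × [f^{(5)}(11) − f^{(5)}(2)] = 1/30240 × (-2.84994e-06 − (-13.1250)) = 0.000434028.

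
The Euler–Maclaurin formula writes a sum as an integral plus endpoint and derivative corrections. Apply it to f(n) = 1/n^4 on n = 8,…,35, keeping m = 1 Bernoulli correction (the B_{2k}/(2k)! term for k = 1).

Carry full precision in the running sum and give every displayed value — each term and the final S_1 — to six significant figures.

∫_8^35 1/x^4 dx evaluates to 0.000643267.
Boundary: ½(f(8) + f(35)) = ½(0.000244141 + 6.66389e-07) = 0.000122404.
Integral + boundary = 0.000765671.
Correction k=1: B_{2}/2! · (f^{(1)}(35) − f^{(1)}(8)) = 1/12 · (-7.61587e-08 − (-0.000122070)) = 1.01662e-05.

S_1 ≈ 0.000775837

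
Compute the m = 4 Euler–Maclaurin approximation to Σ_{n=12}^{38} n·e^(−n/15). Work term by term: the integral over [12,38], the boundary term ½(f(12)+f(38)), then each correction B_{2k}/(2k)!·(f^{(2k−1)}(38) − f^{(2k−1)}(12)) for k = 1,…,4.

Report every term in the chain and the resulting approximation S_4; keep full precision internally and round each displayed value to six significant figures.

S_4 ≈ 123.047

∫_12^38 x·e^(−x/15) dx evaluates to 118.860.
Boundary: ½(f(12) + f(38)) = ½(5.39195 + 3.01697) = 4.20446.
Running total after boundary: 123.065.
Order-1 term: 1/12 · (-0.121737 − 0.0898658) = -0.0176336.
After k=1: 123.047.
Order-2 term: −1/720 · (0.000164669 − 0.00439344) = 5.87329e-06.
After k=2: 123.047.
Order-3 term: 1/30240 · (3.86841e-06 − 3.72777e-05) = -1.10480e-09.
After k=3: 123.047.
Order-4 term: −1/1209600 · (3.11332e-08 − 2.44573e-07) = 1.76455e-13.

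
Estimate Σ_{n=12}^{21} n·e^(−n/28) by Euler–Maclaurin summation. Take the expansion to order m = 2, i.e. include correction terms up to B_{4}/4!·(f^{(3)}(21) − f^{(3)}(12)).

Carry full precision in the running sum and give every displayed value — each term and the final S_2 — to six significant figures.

S_2 ≈ 90.3721

Integral: ∫_12^21 x·e^(−x/28) dx = 81.5248.
½[f(12) + f(21)] = ½[7.81727 + 9.91970] = 8.86848.
Integral + boundary = 90.3933.
Correction k=1: B_{2}/2! · (f^{(1)}(21) − f^{(1)}(12)) = 1/12 · (0.118092 − 0.372251) = -0.0211799.
After k=1: 90.3721.
Correction k=2: B_{4}/4! · (f^{(3)}(21) − f^{(3)}(12)) = −1/720 · (0.00135564 − 0.00213664) = 1.08472e-06.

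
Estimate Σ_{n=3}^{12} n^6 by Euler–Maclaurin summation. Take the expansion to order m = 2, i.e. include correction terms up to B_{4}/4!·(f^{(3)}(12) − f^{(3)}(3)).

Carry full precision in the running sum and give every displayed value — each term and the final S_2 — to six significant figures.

The integral term ∫_3^12 x^6 dx = 5.11852e+06.
½[f(3) + f(12)] = ½[729.000 + 2.98598e+06] = 1.49336e+06.
Running total after boundary: 6.61187e+06.
Correction k=1: B_{2}/2! · (f^{(1)}(12) − f^{(1)}(3)) = 1/12 · (1.49299e+06 − 1458.00) = 124294.
Partial sum through k=1: 6.73617e+06.
Correction k=2: B_{4}/4! · (f^{(3)}(12) − f^{(3)}(3)) = −1/720 · (207360 − 3240.00) = -283.500.

S_2 ≈ 6.73588e+06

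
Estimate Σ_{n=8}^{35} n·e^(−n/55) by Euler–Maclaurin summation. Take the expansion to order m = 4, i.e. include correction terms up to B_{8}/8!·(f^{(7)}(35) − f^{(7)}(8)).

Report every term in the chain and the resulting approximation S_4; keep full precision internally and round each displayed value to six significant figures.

The integral term ∫_8^35 x·e^(−x/55) dx = 376.334.
½[f(8) + f(35)] = ½[6.91703 + 18.5225] = 12.7198.
Running total after boundary: 389.054.
Correction k=1: B_{2}/2! · (f^{(1)}(35) − f^{(1)}(8)) = 1/12 · (0.192441 − 0.738865) = -0.0455353.
Running total after k=1: 389.008.
Correction k=2: B_{4}/4! · (f^{(3)}(35) − f^{(3)}(8)) = −1/720 · (0.000413510 − 0.000815909) = 5.58887e-07.
Running total after k=2: 389.008.
Correction k=3: B_{6}/6! · (f^{(5)}(35) − f^{(5)}(8)) = 1/30240 · (2.52365e-07 − 4.58699e-07) = -6.82322e-12.
Running total after k=3: 389.008.
Correction k=4: B_{8}/8! · (f^{(7)}(35) − f^{(7)}(8)) = −1/1209600 · (1.21663e-10 − 2.14108e-10) = 7.64256e-17.

S_4 ≈ 389.008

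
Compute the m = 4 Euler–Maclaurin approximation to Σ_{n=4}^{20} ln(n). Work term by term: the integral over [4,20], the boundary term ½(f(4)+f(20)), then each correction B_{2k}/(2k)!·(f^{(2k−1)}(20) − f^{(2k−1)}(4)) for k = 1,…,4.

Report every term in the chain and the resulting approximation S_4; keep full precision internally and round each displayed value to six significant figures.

S_4 ≈ 40.5439

Integral: ∫_4^20 ln(x) dx = 38.3695.
Endpoint term: (f(4) + f(20))/2 = (1.38629 + 2.99573)/2 = 2.19101.
Running total after boundary: 40.5605.
Correction k=1: B_{2}/2! · (f^{(1)}(20) − f^{(1)}(4)) = 1/12 · (0.0500000 − 0.250000) = -0.0166667.
Partial sum through k=1: 40.5438.
Correction k=2: B_{4}/4! · (f^{(3)}(20) − f^{(3)}(4)) = −1/720 · (0.000250000 − 0.0312500) = 4.30556e-05.
Partial sum through k=2: 40.5439.
Correction k=3: B_{6}/6! · (f^{(5)}(20) − f^{(5)}(4)) = 1/30240 · (7.50000e-06 − 0.0234375) = -7.74802e-07.
Partial sum through k=3: 40.5439.
Correction k=4: B_{8}/8! · (f^{(7)}(20) − f^{(7)}(4)) = −1/1209600 · (5.62500e-07 − 0.0439453) = 3.63300e-08.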